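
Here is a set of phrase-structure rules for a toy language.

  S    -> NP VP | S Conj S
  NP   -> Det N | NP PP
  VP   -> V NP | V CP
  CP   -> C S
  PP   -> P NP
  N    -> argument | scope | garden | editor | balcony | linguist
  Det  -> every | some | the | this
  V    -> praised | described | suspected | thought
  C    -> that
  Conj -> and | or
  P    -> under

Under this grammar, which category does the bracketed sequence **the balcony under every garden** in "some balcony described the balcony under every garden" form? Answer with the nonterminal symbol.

S
  NP
    Det: some
    N: balcony
  VP
    V: described
    NP
      NP
        Det: the
        N: balcony
      PP
        P: under
        NP
          Det: every
          N: garden
The span 'the balcony under every garden' is the NP node built by NP → NP PP.

NP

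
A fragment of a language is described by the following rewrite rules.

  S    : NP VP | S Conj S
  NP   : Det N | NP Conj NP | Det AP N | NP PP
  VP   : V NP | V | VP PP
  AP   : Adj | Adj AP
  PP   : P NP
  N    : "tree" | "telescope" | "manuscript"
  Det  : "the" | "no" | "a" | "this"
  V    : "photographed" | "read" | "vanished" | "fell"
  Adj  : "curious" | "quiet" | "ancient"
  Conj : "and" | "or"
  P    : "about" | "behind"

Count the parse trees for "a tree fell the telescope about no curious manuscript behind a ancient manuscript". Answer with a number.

Two of the 5 distinct bracketings:
[S [NP [Det a] [N tree]] [VP [V fell] [NP [NP [Det the] [N telescope]] [PP [P about] [NP [NP [Det no] [AP [Adj curious]] [N manuscript]] [PP [P behind] [NP [Det a] [AP [Adj ancient]] [N manuscript]]]]]]]]
[S [NP [Det a] [N tree]] [VP [V fell] [NP [NP [NP [Det the] [N telescope]] [PP [P about] [NP [Det no] [AP [Adj curious]] [N manuscript]]]] [PP [P behind] [NP [Det a] [AP [Adj ancient]] [N manuscript]]]]]]
The trees differ in how a recursive rule is bracketed over the same span.

5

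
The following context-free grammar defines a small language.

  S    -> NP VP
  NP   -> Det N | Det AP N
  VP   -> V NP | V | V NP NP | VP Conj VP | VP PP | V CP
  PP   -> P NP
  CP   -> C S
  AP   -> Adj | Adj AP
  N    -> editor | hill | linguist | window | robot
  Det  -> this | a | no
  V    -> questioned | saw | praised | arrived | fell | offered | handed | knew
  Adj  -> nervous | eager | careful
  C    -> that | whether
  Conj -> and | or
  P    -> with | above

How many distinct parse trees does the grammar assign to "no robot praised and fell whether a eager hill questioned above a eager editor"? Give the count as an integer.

3

Two of the 3 distinct bracketings:
[S [NP [Det no] [N robot]] [VP [VP [V praised]] [Conj and] [VP [VP [V fell] [CP [C whether] [S [NP [Det a] [AP [Adj eager]] [N hill]] [VP [V questioned]]]]] [PP [P above] [NP [Det a] [AP [Adj eager]] [N editor]]]]]]
[S [NP [Det no] [N robot]] [VP [VP [V praised]] [Conj and] [VP [V fell] [CP [C whether] [S [NP [Det a] [AP [Adj eager]] [N hill]] [VP [VP [V questioned]] [PP [P above] [NP [Det a] [AP [Adj eager]] [N editor]]]]]]]]]
The trees differ in how a recursive rule is bracketed over the same span.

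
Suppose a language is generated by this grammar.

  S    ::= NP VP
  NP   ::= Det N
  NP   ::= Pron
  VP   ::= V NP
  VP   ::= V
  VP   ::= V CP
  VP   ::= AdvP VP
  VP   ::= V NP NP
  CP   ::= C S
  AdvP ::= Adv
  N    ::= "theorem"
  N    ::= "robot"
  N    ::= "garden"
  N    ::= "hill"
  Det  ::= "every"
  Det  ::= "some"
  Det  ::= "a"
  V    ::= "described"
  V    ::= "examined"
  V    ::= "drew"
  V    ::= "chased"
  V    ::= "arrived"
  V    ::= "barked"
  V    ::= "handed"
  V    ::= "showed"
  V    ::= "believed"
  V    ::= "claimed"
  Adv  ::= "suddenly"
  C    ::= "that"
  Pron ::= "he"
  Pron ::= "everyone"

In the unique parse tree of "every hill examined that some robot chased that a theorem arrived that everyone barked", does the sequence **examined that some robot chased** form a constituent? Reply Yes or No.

No

[S [NP [Det every] [N hill]] [VP [V examined] [CP [C that] [S [NP [Det some] [N robot]] [VP [V chased] [CP [C that] [S [NP [Det a] [N theorem]] [VP [V arrived] [CP [C that] [S [NP [Pron everyone]] [VP [V barked]]]]]]]]]]]]
The smallest constituent containing 'examined that some robot chased' is the VP spanning 'examined that some robot chased that a theorem arrived that everyone barked'; no single node in the tree dominates exactly the given words.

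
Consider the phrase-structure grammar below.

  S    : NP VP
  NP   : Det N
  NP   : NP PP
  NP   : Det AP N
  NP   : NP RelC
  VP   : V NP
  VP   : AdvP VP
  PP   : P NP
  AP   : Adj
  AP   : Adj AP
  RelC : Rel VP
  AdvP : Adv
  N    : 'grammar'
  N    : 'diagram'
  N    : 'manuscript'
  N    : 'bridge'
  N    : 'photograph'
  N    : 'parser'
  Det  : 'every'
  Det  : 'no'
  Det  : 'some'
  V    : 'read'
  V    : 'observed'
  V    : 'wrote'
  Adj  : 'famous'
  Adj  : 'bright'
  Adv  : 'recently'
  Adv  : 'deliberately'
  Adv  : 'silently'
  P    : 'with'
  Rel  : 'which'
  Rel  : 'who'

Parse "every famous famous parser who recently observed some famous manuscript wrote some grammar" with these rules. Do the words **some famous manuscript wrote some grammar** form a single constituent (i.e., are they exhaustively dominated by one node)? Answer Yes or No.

[S [NP [NP [Det every] [AP [Adj famous] [AP [Adj famous]]] [N parser]] [RelC [Rel who] [VP [AdvP [Adv recently]] [VP [V observed] [NP [Det some] [AP [Adj famous]] [N manuscript]]]]]] [VP [V wrote] [NP [Det some] [N grammar]]]]
The smallest constituent containing 'some famous manuscript wrote some grammar' is the S spanning 'every famous famous parser who recently observed some famous manuscript wrote some grammar'; no single node in the tree dominates exactly the given words.

No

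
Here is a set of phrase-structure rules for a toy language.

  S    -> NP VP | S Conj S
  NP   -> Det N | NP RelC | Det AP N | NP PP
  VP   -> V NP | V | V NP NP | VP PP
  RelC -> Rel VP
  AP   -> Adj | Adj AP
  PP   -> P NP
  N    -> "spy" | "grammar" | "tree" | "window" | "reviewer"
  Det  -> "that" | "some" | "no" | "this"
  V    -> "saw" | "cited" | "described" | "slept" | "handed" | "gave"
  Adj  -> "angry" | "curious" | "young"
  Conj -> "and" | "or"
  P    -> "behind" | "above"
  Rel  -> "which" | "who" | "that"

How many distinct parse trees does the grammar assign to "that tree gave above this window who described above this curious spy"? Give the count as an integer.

3

Two of the 3 distinct bracketings:
[S [NP [Det that] [N tree]] [VP [VP [V gave]] [PP [P above] [NP [NP [Det this] [N window]] [RelC [Rel who] [VP [VP [V described]] [PP [P above] [NP [Det this] [AP [Adj curious]] [N spy]]]]]]]]]
[S [NP [Det that] [N tree]] [VP [VP [V gave]] [PP [P above] [NP [NP [NP [Det this] [N window]] [RelC [Rel who] [VP [V described]]]] [PP [P above] [NP [Det this] [AP [Adj curious]] [N spy]]]]]]]
The difference turns on whether NP → NP PP is used at the relevant span, versus an alternative expansion of NP.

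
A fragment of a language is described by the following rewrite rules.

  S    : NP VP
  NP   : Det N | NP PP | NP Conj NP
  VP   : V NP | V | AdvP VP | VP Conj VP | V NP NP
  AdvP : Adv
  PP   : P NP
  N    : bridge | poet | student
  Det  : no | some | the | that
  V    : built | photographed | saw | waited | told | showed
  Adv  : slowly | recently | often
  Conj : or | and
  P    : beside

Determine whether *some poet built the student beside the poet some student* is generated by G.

S
  NP
    Det: some
    N: poet
  VP
    V: built
    NP
      NP
        Det: the
        N: student
      PP
        P: beside
        NP
          Det: the
          N: poet
    NP
      Det: some
      N: student
Each bracket corresponds to one application of a listed rule, so the string is derivable from S.

Grammatical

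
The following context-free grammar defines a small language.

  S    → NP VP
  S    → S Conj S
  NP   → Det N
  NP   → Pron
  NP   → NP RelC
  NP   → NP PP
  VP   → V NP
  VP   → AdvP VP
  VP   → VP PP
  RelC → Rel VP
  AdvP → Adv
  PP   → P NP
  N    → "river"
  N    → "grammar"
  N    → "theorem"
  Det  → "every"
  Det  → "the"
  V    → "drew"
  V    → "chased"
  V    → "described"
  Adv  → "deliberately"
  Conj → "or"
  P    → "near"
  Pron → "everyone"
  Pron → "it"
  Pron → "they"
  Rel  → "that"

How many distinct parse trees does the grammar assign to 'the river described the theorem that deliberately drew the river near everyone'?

Two of the 5 distinct bracketings:
[S [NP [Det the] [N river]] [VP [V described] [NP [NP [Det the] [N theorem]] [RelC [Rel that] [VP [AdvP [Adv deliberately]] [VP [V drew] [NP [NP [Det the] [N river]] [PP [P near] [NP [Pron everyone]]]]]]]]]]
[S [NP [Det the] [N river]] [VP [V described] [NP [NP [Det the] [N theorem]] [RelC [Rel that] [VP [AdvP [Adv deliberately]] [VP [VP [V drew] [NP [Det the] [N river]]] [PP [P near] [NP [Pron everyone]]]]]]]]]
The difference turns on whether NP → NP PP is used at the relevant span, versus an alternative expansion of NP.

5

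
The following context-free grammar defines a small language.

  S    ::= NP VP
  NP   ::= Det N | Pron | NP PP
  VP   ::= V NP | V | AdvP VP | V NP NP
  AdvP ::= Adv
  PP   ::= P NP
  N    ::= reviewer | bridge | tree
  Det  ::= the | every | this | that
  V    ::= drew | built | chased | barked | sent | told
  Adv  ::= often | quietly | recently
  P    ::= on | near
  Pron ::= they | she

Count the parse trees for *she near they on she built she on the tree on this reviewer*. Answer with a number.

Two of the 4 distinct bracketings:
[S [NP [NP [Pron she]] [PP [P near] [NP [NP [Pron they]] [PP [P on] [NP [Pron she]]]]]] [VP [V built] [NP [NP [Pron she]] [PP [P on] [NP [NP [Det the] [N tree]] [PP [P on] [NP [Det this] [N reviewer]]]]]]]]
[S [NP [NP [Pron she]] [PP [P near] [NP [NP [Pron they]] [PP [P on] [NP [Pron she]]]]]] [VP [V built] [NP [NP [NP [Pron she]] [PP [P on] [NP [Det the] [N tree]]]] [PP [P on] [NP [Det this] [N reviewer]]]]]]
The trees differ in how a recursive rule is bracketed over the same span.

4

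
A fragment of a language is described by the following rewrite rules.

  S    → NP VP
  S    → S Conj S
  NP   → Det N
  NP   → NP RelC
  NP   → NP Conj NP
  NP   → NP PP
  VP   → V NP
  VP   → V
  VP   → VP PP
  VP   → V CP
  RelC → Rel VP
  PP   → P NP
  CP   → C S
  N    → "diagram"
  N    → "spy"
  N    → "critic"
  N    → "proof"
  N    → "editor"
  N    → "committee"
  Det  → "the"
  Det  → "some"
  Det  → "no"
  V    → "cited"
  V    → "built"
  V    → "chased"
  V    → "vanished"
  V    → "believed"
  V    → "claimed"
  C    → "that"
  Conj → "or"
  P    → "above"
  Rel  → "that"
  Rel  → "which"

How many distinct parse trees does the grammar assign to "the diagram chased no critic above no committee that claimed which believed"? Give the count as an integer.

Two of the 4 distinct bracketings:
[S [NP [Det the] [N diagram]] [VP [V chased] [NP [NP [NP [NP [Det no] [N critic]] [PP [P above] [NP [Det no] [N committee]]]] [RelC [Rel that] [VP [V claimed]]]] [RelC [Rel which] [VP [V believed]]]]]]
[S [NP [Det the] [N diagram]] [VP [V chased] [NP [NP [NP [Det no] [N critic]] [PP [P above] [NP [NP [Det no] [N committee]] [RelC [Rel that] [VP [V claimed]]]]]] [RelC [Rel which] [VP [V believed]]]]]]
The trees differ in how a recursive rule is bracketed over the same span.

4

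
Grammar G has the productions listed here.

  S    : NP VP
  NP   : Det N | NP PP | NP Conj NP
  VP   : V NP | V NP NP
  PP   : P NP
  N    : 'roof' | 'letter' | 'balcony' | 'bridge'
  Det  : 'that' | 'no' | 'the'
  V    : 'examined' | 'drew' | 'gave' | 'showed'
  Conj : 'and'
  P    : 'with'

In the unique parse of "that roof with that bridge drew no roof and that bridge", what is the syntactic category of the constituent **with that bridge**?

[S [NP [NP [Det that] [N roof]] [PP [P with] [NP [Det that] [N bridge]]]] [VP [V drew] [NP [NP [Det no] [N roof]] [Conj and] [NP [Det that] [N bridge]]]]]
The span 'with that bridge' is the PP node built by PP → P NP.

PP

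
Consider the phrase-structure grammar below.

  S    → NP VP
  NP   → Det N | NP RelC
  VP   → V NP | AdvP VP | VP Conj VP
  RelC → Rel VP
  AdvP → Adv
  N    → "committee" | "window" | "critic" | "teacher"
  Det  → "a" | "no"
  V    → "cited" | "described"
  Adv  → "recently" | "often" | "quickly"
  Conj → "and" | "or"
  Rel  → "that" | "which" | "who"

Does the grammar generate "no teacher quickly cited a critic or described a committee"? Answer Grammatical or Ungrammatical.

Grammatical

[S [NP [Det no] [N teacher]] [VP [AdvP [Adv quickly]] [VP [VP [V cited] [NP [Det a] [N critic]]] [Conj or] [VP [V described] [NP [Det a] [N committee]]]]]]
Each bracket corresponds to one application of a listed rule, so the string is derivable from S.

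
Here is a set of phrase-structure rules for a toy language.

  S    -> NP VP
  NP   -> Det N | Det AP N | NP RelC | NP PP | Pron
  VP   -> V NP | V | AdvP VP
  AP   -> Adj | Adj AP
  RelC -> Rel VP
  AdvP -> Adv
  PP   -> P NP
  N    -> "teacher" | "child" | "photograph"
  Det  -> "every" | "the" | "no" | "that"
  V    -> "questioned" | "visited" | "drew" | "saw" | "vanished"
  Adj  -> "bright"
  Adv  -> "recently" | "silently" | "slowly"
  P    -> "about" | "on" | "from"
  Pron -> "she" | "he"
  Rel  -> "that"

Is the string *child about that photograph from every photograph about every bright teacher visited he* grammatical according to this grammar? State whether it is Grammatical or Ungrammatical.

For S → NP VP, no prefix of the string parses as an NP.

Ungrammatical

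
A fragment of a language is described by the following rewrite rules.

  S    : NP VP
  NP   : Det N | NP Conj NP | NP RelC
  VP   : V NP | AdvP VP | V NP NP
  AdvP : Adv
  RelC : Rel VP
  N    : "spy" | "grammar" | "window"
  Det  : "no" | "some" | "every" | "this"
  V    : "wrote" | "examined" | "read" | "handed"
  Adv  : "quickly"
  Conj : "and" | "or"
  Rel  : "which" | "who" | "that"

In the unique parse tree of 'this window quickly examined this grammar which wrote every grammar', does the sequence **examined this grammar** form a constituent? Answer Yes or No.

[S [NP [Det this] [N window]] [VP [AdvP [Adv quickly]] [VP [V examined] [NP [NP [Det this] [N grammar]] [RelC [Rel which] [VP [V wrote] [NP [Det every] [N grammar]]]]]]]]
The smallest constituent containing 'examined this grammar' is the VP spanning 'examined this grammar which wrote every grammar'; no single node in the tree dominates exactly the given words.

No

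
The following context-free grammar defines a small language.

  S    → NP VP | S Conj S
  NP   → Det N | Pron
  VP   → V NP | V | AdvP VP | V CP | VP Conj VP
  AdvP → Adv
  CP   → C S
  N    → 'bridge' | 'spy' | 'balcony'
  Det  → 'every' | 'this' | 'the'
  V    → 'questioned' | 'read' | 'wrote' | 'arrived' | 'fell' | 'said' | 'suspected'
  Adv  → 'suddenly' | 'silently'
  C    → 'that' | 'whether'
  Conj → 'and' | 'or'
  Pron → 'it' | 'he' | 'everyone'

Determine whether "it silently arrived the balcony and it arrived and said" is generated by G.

Grammatical

[S [S [NP [Pron it]] [VP [AdvP [Adv silently]] [VP [V arrived] [NP [Det the] [N balcony]]]]] [Conj and] [S [NP [Pron it]] [VP [VP [V arrived]] [Conj and] [VP [V said]]]]]
The bracketing above is licensed at every node by one of the given productions, with S at the root.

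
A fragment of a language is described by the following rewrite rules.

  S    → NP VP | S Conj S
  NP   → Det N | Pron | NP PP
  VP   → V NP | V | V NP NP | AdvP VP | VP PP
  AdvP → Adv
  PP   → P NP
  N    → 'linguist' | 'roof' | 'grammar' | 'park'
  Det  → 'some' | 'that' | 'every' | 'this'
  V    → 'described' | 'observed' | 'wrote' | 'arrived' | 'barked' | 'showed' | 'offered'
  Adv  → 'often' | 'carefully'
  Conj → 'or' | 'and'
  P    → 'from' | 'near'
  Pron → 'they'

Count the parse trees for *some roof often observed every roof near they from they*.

Two of the 9 distinct bracketings:
[S [NP [Det some] [N roof]] [VP [AdvP [Adv often]] [VP [V observed] [NP [NP [Det every] [N roof]] [PP [P near] [NP [NP [Pron they]] [PP [P from] [NP [Pron they]]]]]]]]]
[S [NP [Det some] [N roof]] [VP [AdvP [Adv often]] [VP [V observed] [NP [NP [NP [Det every] [N roof]] [PP [P near] [NP [Pron they]]]] [PP [P from] [NP [Pron they]]]]]]]
The trees differ in how a recursive rule is bracketed over the same span.

9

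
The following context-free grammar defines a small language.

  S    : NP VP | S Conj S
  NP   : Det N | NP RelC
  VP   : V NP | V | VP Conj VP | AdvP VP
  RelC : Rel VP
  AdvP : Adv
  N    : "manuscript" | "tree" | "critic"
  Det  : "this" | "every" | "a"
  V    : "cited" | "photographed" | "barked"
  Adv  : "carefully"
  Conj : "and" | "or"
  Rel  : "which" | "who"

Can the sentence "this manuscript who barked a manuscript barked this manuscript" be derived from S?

[S [NP [NP [Det this] [N manuscript]] [RelC [Rel who] [VP [V barked] [NP [Det a] [N manuscript]]]]] [VP [V barked] [NP [Det this] [N manuscript]]]]
Each bracket corresponds to one application of a listed rule, so the string is derivable from S.

Grammatical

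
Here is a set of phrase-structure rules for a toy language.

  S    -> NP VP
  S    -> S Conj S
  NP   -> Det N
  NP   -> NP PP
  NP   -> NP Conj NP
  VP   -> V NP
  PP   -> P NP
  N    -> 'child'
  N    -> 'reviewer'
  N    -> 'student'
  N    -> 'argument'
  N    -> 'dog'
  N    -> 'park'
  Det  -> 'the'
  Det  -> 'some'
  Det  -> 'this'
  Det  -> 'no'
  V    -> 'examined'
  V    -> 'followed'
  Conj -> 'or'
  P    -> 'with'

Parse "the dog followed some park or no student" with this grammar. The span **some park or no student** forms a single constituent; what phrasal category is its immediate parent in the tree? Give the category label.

S
  NP
    Det: the
    N: dog
  VP
    V: followed
    NP
      NP
        Det: some
        N: park
      Conj: or
      NP
        Det: no
        N: student
The span 'some park or no student' is the NP node built by NP → NP Conj NP.
Its mother is the VP built by VP → V NP.

VP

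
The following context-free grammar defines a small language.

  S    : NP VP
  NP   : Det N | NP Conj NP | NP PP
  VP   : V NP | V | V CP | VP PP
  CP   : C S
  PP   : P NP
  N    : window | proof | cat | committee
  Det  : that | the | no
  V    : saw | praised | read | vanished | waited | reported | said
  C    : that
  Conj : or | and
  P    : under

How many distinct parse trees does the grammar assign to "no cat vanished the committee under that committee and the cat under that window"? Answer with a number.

Two of the 10 distinct bracketings:
[S [NP [Det no] [N cat]] [VP [V vanished] [NP [NP [NP [Det the] [N committee]] [PP [P under] [NP [Det that] [N committee]]]] [Conj and] [NP [NP [Det the] [N cat]] [PP [P under] [NP [Det that] [N window]]]]]]]
[S [NP [Det no] [N cat]] [VP [V vanished] [NP [NP [Det the] [N committee]] [PP [P under] [NP [NP [Det that] [N committee]] [Conj and] [NP [NP [Det the] [N cat]] [PP [P under] [NP [Det that] [N window]]]]]]]]]
The trees differ in how a recursive rule is bracketed over the same span.

10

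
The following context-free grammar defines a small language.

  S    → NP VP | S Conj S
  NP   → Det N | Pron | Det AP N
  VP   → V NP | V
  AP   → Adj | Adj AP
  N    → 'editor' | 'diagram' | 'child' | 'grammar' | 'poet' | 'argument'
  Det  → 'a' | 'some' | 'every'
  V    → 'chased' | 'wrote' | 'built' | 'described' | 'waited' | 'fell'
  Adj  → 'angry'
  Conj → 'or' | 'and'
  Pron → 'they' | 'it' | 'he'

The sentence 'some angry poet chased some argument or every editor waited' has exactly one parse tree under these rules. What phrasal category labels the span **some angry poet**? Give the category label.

[S [S [NP [Det some] [AP [Adj angry]] [N poet]] [VP [V chased] [NP [Det some] [N argument]]]] [Conj or] [S [NP [Det every] [N editor]] [VP [V waited]]]]
The span 'some angry poet' is the NP node built by NP → Det AP N.

NP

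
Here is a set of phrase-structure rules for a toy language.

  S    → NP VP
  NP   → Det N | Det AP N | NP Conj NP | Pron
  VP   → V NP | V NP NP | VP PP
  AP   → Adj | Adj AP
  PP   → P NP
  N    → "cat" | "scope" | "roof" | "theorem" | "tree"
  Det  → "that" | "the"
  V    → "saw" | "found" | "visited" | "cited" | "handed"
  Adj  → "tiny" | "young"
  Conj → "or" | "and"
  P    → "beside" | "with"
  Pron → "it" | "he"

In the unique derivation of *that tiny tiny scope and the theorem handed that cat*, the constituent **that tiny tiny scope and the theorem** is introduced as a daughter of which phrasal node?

S

S
  NP
    NP
      Det: that
      AP
        Adj: tiny
        AP
          Adj: tiny
      N: scope
    Conj: and
    NP
      Det: the
      N: theorem
  VP
    V: handed
    NP
      Det: that
      N: cat
The span 'that tiny tiny scope and the theorem' is the NP node built by NP → NP Conj NP.
Its mother is the S built by S → NP VP.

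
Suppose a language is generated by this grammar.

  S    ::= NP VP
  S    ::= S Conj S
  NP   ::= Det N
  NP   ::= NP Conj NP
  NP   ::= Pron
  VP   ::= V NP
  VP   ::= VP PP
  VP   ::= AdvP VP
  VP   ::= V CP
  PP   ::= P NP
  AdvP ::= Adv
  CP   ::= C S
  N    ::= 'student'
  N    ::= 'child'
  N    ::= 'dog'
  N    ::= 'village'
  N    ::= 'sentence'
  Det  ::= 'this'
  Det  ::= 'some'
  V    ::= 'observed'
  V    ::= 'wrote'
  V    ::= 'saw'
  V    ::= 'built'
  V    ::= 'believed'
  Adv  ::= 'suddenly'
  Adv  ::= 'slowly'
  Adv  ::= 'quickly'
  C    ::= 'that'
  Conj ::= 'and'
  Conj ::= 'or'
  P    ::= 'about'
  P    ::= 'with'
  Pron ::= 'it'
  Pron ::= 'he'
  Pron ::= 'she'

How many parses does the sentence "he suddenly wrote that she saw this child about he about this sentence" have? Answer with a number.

Two of the 6 distinct bracketings:
[S [NP [Pron he]] [VP [VP [VP [AdvP [Adv suddenly]] [VP [V wrote] [CP [C that] [S [NP [Pron she]] [VP [V saw] [NP [Det this] [N child]]]]]]] [PP [P about] [NP [Pron he]]]] [PP [P about] [NP [Det this] [N sentence]]]]]
[S [NP [Pron he]] [VP [VP [AdvP [Adv suddenly]] [VP [VP [V wrote] [CP [C that] [S [NP [Pron she]] [VP [V saw] [NP [Det this] [N child]]]]]] [PP [P about] [NP [Pron he]]]]] [PP [P about] [NP [Det this] [N sentence]]]]]
The trees differ in how a recursive rule is bracketed over the same span.

6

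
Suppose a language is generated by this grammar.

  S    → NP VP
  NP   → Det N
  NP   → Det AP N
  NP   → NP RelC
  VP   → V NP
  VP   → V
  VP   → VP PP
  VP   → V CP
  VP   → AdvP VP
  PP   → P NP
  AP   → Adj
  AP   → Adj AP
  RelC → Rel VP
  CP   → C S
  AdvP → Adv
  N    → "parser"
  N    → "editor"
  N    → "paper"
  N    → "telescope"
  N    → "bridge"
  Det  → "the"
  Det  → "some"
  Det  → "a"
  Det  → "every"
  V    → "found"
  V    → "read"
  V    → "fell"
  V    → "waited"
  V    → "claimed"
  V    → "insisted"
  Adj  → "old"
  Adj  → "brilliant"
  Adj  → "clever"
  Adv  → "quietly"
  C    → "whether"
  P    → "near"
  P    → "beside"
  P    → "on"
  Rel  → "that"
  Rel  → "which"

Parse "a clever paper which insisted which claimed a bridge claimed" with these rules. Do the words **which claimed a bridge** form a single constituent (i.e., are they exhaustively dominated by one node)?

Yes

[S [NP [NP [NP [Det a] [AP [Adj clever]] [N paper]] [RelC [Rel which] [VP [V insisted]]]] [RelC [Rel which] [VP [V claimed] [NP [Det a] [N bridge]]]]] [VP [V claimed]]]
The words 'which claimed a bridge' are exhaustively dominated by a single RelC node (built by RelC → Rel VP), so they form a constituent.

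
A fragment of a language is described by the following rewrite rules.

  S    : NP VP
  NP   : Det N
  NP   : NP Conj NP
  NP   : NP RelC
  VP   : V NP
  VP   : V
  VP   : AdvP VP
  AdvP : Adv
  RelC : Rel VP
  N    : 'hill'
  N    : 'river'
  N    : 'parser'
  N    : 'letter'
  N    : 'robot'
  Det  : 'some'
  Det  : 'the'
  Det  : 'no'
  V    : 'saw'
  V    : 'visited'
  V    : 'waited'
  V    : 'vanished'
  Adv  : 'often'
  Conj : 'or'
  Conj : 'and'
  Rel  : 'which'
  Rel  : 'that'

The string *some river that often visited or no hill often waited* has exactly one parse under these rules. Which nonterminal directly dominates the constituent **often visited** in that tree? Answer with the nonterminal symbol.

S
  NP
    NP
      NP
        Det: some
        N: river
      RelC
        Rel: that
        VP
          AdvP
            Adv: often
          VP
            V: visited
    Conj: or
    NP
      Det: no
      N: hill
  VP
    AdvP
      Adv: often
    VP
      V: waited
The span 'often visited' is the VP node built by VP → AdvP VP.
Its mother is the RelC built by RelC → Rel VP.

RelC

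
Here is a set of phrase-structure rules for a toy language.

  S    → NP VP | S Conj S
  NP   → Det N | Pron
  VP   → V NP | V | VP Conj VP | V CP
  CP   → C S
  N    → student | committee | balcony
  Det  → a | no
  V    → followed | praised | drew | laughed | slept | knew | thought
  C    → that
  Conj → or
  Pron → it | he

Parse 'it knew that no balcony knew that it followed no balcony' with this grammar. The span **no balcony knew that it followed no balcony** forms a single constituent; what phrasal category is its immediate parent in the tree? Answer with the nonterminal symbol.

CP

S
  NP
    Pron: it
  VP
    V: knew
    CP
      C: that
      S
        NP
          Det: no
          N: balcony
        VP
          V: knew
          CP
            C: that
            S
              NP
                Pron: it
              VP
                V: followed
                NP
                  Det: no
                  N: balcony
The span 'no balcony knew that it followed no balcony' is the S node built by S → NP VP.
Its mother is the CP built by CP → C S.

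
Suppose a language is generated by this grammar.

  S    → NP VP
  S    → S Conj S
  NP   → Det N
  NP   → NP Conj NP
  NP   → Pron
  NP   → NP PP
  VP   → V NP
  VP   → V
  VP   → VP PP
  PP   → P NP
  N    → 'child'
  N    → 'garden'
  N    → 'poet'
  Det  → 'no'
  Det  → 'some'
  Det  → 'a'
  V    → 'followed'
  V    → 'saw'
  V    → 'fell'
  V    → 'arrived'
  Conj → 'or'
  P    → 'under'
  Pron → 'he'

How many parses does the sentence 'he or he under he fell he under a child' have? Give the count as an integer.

4

Two of the 4 distinct bracketings:
[S [NP [NP [Pron he]] [Conj or] [NP [NP [Pron he]] [PP [P under] [NP [Pron he]]]]] [VP [V fell] [NP [NP [Pron he]] [PP [P under] [NP [Det a] [N child]]]]]]
[S [NP [NP [Pron he]] [Conj or] [NP [NP [Pron he]] [PP [P under] [NP [Pron he]]]]] [VP [VP [V fell] [NP [Pron he]]] [PP [P under] [NP [Det a] [N child]]]]]
The difference turns on whether VP → VP PP is used at the relevant span, versus an alternative expansion of VP.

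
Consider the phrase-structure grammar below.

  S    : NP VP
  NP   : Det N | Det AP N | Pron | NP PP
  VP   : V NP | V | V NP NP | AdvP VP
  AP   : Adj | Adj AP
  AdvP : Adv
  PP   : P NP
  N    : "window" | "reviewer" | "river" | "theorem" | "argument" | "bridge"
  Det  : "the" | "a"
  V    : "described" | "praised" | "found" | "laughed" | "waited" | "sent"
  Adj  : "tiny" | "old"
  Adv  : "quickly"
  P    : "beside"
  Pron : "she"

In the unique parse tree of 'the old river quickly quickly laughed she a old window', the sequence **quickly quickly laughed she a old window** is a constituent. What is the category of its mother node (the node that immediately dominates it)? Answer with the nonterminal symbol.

[S [NP [Det the] [AP [Adj old]] [N river]] [VP [AdvP [Adv quickly]] [VP [AdvP [Adv quickly]] [VP [V laughed] [NP [Pron she]] [NP [Det a] [AP [Adj old]] [N window]]]]]]
The span 'quickly quickly laughed she a old window' is the VP node built by VP → AdvP VP.
Its mother is the S built by S → NP VP.

S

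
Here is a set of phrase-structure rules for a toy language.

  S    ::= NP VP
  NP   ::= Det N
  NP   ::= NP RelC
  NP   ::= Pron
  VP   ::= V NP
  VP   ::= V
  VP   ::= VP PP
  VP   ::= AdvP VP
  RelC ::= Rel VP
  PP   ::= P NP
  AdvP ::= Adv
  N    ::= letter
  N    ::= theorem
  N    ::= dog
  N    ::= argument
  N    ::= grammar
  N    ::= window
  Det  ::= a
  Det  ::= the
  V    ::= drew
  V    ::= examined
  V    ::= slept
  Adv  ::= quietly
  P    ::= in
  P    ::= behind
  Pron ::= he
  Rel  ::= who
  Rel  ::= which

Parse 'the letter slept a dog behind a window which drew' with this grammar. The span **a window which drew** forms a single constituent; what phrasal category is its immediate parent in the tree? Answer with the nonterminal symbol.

PP

[S [NP [Det the] [N letter]] [VP [VP [V slept] [NP [Det a] [N dog]]] [PP [P behind] [NP [NP [Det a] [N window]] [RelC [Rel which] [VP [V drew]]]]]]]
The span 'a window which drew' is the NP node built by NP → NP RelC.
Its mother is the PP built by PP → P NP.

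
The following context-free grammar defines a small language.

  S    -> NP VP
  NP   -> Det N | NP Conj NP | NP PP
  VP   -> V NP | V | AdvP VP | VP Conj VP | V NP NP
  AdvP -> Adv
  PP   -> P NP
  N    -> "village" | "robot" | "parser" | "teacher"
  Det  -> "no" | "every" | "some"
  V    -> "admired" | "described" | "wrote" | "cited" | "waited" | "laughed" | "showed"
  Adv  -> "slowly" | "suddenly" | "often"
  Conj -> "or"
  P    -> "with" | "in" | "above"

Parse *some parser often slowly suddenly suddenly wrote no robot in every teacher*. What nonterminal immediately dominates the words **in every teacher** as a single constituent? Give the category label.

PP

[S [NP [Det some] [N parser]] [VP [AdvP [Adv often]] [VP [AdvP [Adv slowly]] [VP [AdvP [Adv suddenly]] [VP [AdvP [Adv suddenly]] [VP [V wrote] [NP [NP [Det no] [N robot]] [PP [P in] [NP [Det every] [N teacher]]]]]]]]]]
The span 'in every teacher' is the PP node built by PP → P NP.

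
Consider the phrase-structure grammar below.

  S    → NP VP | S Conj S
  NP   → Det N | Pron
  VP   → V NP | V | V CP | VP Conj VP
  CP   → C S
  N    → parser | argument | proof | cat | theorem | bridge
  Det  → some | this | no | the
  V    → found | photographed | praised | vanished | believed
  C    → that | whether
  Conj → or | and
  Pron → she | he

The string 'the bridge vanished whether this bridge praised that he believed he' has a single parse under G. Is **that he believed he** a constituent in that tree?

Yes

[S [NP [Det the] [N bridge]] [VP [V vanished] [CP [C whether] [S [NP [Det this] [N bridge]] [VP [V praised] [CP [C that] [S [NP [Pron he]] [VP [V believed] [NP [Pron he]]]]]]]]]]
The words 'that he believed he' are exhaustively dominated by a single CP node (built by CP → C S), so they form a constituent.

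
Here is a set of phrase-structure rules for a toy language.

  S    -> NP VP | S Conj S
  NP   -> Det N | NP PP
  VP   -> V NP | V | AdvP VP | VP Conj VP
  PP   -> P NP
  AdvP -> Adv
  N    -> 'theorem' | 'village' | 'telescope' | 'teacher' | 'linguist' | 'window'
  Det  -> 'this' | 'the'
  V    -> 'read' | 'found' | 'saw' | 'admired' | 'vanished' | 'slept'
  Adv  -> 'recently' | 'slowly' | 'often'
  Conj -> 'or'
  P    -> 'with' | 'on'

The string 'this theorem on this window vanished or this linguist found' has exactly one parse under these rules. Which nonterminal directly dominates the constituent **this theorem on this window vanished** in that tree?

[S [S [NP [NP [Det this] [N theorem]] [PP [P on] [NP [Det this] [N window]]]] [VP [V vanished]]] [Conj or] [S [NP [Det this] [N linguist]] [VP [V found]]]]
The span 'this theorem on this window vanished' is the S node built by S → NP VP.
Its mother is the S built by S → S Conj S.

S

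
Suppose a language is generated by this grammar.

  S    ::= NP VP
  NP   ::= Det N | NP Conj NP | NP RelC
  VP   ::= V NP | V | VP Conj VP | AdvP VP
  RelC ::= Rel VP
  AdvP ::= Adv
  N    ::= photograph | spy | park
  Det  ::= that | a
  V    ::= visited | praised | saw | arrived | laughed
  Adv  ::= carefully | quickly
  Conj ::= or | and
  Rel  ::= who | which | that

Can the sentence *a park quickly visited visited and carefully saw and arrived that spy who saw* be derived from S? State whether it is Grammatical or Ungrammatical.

For S → NP VP, the only prefix that parses as NP is 'a park', but the remainder 'quickly visited visited and carefully saw and arrived that spy who saw' is not a VP under these rules.

Ungrammatical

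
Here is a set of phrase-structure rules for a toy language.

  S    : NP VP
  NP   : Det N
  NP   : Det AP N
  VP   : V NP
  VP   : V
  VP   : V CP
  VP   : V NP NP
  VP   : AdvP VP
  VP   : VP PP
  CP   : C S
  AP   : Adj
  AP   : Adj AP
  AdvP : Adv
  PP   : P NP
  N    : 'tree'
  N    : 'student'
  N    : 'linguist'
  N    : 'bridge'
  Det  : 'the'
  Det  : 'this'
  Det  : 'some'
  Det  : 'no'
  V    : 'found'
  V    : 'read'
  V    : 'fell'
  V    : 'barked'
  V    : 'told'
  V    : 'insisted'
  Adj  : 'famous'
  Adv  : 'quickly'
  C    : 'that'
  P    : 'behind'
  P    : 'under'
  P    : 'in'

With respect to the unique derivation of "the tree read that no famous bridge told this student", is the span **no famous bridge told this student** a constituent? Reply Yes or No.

[S [NP [Det the] [N tree]] [VP [V read] [CP [C that] [S [NP [Det no] [AP [Adj famous]] [N bridge]] [VP [V told] [NP [Det this] [N student]]]]]]]
The words 'no famous bridge told this student' are exhaustively dominated by a single S node (built by S → NP VP), so they form a constituent.

Yes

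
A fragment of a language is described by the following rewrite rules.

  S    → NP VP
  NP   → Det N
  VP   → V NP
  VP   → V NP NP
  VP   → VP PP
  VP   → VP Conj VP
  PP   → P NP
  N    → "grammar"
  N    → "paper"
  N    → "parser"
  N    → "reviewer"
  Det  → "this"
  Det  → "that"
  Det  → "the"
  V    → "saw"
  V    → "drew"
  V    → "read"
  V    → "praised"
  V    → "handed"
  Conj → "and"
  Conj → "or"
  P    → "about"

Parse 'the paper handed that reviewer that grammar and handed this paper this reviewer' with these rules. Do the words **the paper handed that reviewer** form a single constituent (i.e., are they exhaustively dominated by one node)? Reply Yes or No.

[S [NP [Det the] [N paper]] [VP [VP [V handed] [NP [Det that] [N reviewer]] [NP [Det that] [N grammar]]] [Conj and] [VP [V handed] [NP [Det this] [N paper]] [NP [Det this] [N reviewer]]]]]
The smallest constituent containing 'the paper handed that reviewer' is the S spanning 'the paper handed that reviewer that grammar and handed this paper this reviewer'; no single node in the tree dominates exactly the given words.

No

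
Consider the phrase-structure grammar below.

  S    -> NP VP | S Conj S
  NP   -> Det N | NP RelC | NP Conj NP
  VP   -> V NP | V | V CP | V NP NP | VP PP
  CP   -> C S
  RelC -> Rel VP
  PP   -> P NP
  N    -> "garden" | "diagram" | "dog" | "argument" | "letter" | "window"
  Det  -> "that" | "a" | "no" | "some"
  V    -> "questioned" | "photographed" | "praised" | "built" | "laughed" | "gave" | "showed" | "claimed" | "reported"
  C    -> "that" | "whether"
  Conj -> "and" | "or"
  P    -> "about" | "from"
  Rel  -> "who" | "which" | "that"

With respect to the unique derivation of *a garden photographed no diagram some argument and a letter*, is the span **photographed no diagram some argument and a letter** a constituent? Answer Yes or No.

Yes

[S [NP [Det a] [N garden]] [VP [V photographed] [NP [Det no] [N diagram]] [NP [NP [Det some] [N argument]] [Conj and] [NP [Det a] [N letter]]]]]
The words 'photographed no diagram some argument and a letter' are exhaustively dominated by a single VP node (built by VP → V NP NP), so they form a constituent.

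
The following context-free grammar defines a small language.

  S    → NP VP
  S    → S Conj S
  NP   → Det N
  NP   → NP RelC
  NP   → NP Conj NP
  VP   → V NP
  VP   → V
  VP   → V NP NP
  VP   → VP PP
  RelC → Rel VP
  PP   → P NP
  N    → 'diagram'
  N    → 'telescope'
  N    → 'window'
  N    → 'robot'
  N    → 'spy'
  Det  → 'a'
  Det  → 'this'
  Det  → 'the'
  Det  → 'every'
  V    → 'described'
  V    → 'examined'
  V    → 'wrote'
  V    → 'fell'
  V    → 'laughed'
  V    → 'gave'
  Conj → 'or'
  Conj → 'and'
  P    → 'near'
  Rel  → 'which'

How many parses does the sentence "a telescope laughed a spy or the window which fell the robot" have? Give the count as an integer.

Two of the 4 distinct bracketings:
[S [NP [Det a] [N telescope]] [VP [V laughed] [NP [NP [NP [Det a] [N spy]] [Conj or] [NP [Det the] [N window]]] [RelC [Rel which] [VP [V fell] [NP [Det the] [N robot]]]]]]]
[S [NP [Det a] [N telescope]] [VP [V laughed] [NP [NP [Det a] [N spy]] [Conj or] [NP [NP [Det the] [N window]] [RelC [Rel which] [VP [V fell] [NP [Det the] [N robot]]]]]]]]
The trees differ in how a recursive rule is bracketed over the same span.

4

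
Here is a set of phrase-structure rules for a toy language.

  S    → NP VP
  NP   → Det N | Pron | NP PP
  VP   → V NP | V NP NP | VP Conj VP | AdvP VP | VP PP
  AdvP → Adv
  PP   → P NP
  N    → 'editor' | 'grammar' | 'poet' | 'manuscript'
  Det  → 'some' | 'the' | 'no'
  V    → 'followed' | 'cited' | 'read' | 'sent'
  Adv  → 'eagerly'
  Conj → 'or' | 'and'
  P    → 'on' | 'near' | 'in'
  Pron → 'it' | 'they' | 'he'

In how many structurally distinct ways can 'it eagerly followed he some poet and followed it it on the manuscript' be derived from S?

Two of the 7 distinct bracketings:
[S [NP [Pron it]] [VP [VP [AdvP [Adv eagerly]] [VP [V followed] [NP [Pron he]] [NP [Det some] [N poet]]]] [Conj and] [VP [V followed] [NP [Pron it]] [NP [NP [Pron it]] [PP [P on] [NP [Det the] [N manuscript]]]]]]]
[S [NP [Pron it]] [VP [VP [AdvP [Adv eagerly]] [VP [V followed] [NP [Pron he]] [NP [Det some] [N poet]]]] [Conj and] [VP [VP [V followed] [NP [Pron it]] [NP [Pron it]]] [PP [P on] [NP [Det the] [N manuscript]]]]]]
The difference turns on whether NP → NP PP is used at the relevant span, versus an alternative expansion of NP.

7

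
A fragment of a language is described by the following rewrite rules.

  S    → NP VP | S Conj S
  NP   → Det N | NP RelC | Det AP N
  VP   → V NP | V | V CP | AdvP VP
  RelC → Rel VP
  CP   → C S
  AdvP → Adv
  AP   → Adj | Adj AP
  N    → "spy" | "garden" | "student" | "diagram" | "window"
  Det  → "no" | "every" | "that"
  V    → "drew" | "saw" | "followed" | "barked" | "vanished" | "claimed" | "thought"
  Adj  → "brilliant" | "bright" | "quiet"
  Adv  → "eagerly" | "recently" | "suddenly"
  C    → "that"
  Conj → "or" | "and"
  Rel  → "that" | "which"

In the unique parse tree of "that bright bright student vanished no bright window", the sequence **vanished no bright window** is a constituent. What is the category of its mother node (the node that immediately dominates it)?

S
  NP
    Det: that
    AP
      Adj: bright
      AP
        Adj: bright
    N: student
  VP
    V: vanished
    NP
      Det: no
      AP
        Adj: bright
      N: window
The span 'vanished no bright window' is the VP node built by VP → V NP.
Its mother is the S built by S → NP VP.

S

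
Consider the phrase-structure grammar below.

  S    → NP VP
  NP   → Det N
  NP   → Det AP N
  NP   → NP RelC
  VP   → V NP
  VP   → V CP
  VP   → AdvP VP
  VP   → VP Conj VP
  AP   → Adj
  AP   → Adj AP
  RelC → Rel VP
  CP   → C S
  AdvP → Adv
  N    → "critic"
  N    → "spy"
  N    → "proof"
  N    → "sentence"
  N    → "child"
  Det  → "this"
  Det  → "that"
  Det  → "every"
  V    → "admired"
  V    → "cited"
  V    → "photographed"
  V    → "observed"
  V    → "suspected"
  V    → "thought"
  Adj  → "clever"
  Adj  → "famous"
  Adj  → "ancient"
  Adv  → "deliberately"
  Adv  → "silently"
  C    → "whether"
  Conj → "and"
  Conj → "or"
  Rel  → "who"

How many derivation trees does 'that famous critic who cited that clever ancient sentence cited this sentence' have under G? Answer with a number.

1

[S [NP [NP [Det that] [AP [Adj famous]] [N critic]] [RelC [Rel who] [VP [V cited] [NP [Det that] [AP [Adj clever] [AP [Adj ancient]]] [N sentence]]]]] [VP [V cited] [NP [Det this] [N sentence]]]]
No rule offers an alternative attachment or grouping for any span, so this is the only derivation.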